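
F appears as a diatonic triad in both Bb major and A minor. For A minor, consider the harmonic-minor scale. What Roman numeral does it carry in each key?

V in Bb major; VI in A minor

The scale of Bb major is Bb C D Eb F G A; F is degree 5, and the triad built there (F-A-C) is major, so it is V.
The scale of A minor (harmonic minor) is A B C D E F G#; F is degree 6, and the triad built there (F-A-C) is major, so it is VI.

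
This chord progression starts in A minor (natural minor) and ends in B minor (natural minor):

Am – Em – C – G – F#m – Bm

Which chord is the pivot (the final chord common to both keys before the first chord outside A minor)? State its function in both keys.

G — VII in A minor, VI in B minor

Chords diatonic to A minor: Am, Bdim, C, Dm, Em, F, G.
Reading the progression, the first chord not in that set is F#m, so the modulation leaves A minor there.
The chord immediately before F#m is G, which is diatonic to both keys: VII in A minor and VI in B minor.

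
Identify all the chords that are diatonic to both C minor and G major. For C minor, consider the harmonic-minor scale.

G

Triads in C minor (harmonic minor): Cm (i), Ddim (ii°), Ebaug (III+), Fm (iv), G (V), Ab (VI), Bdim (vii°).
Triads in G major: G (I), Am (ii), Bm (iii), C (IV), D (V), Em (vi), F#dim (vii°).
Shared triads with their functions: G (V in C minor, I in G major).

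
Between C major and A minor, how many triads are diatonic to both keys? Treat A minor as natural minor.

Diatonic triads of C major: C (I), Dm (ii), Em (iii), F (IV), G (V), Am (vi), Bdim (vii°).
Diatonic triads of A minor (natural minor): Am (i), Bdim (ii°), C (III), Dm (iv), Em (v), F (VI), G (VII).
Matching root and quality in both lists: C, Dm, Em, F, G, Am, Bdim.
That gives 7 common triads.

7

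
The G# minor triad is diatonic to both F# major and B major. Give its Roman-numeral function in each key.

ii in F# major; vi in B major

The scale of F# major is F# G# A# B C# D# E#; G# is degree 2, and the triad built there (G#-B-D#) is minor, so it is ii.
The scale of B major is B C# D# E F# G# A#; G# is degree 6, and the triad built there (G#-B-D#) is minor, so it is vi.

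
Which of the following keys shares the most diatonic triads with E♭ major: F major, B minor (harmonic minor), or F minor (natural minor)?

F minor

Triads of E♭ major: E♭ major (I), F minor (ii), G minor (iii), A♭ major (IV), B♭ major (V), C minor (vi), D diminished (vii°).
F major shares 2: Gm, B♭.
B minor (harmonic minor) shares 0: none.
F minor (natural minor) shares 4: E♭, Fm, A♭, Cm.
The most common triads (4) are shared with F minor.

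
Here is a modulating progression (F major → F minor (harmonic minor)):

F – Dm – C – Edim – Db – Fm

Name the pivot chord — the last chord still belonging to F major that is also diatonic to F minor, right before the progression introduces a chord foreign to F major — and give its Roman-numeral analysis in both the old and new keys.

Edim — vii° in F major, vii° in F minor

Chords diatonic to F major: F, Gm, Am, Bb, C, Dm, Edim.
Reading the progression, the first chord not in that set is Db, so the modulation leaves F major there.
The chord immediately before Db is Edim, which is diatonic to both keys: vii° in F major and vii° in F minor.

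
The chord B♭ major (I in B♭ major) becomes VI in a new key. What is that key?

The numeral VI denotes a major triad on scale degree 6. With B♭ on degree 6, the tonic of the new key is D.
Degree 6 carries a major triad in minor keys, so the destination is D minor.
Check: the diatonic triads of D minor (natural minor) are Dm (i), Edim (ii°), F (III), Gm (iv), Am (v), B♭ (VI), C (VII) — B♭ major is indeed VI.

D minor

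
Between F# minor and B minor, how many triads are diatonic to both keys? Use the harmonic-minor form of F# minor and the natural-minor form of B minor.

3

Diatonic triads of F# minor (harmonic minor): F#m (i), G#dim (ii°), Aaug (III+), Bm (iv), C# (V), D (VI), E#dim (vii°).
Diatonic triads of B minor (natural minor): Bm (i), C#dim (ii°), D (III), Em (iv), F#m (v), G (VI), A (VII).
Matching root and quality in both lists: F#m, Bm, D.
That gives 3 common triads.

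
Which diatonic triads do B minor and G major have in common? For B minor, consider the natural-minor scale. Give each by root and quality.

Bm, D, Em, G

Triads in B minor (natural minor): B minor (i), C♯ diminished (ii°), D major (III), E minor (iv), F♯ minor (v), G major (VI), A major (VII).
Triads in G major: G major (I), A minor (ii), B minor (iii), C major (IV), D major (V), E minor (vi), F♯ diminished (vii°).
Shared triads with their functions: B minor (i in B minor, iii in G major); D major (III in B minor, V in G major); E minor (iv in B minor, vi in G major); G major (VI in B minor, I in G major).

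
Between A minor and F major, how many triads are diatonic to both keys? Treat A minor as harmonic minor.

Diatonic triads of A minor (harmonic minor): A minor (i), B diminished (ii°), C augmented (III+), D minor (iv), E major (V), F major (VI), G# diminished (vii°).
Diatonic triads of F major: F major (I), G minor (ii), A minor (iii), Bb major (IV), C major (V), D minor (vi), E diminished (vii°).
Matching root and quality in both lists: A minor, D minor, F major.
That gives 3 common triads.

3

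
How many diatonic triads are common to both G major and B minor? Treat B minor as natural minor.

4

Diatonic triads of G major: G (I), Am (ii), Bm (iii), C (IV), D (V), Em (vi), F#dim (vii°).
Diatonic triads of B minor (natural minor): Bm (i), C#dim (ii°), D (III), Em (iv), F#m (v), G (VI), A (VII).
Matching root and quality in both lists: G, Bm, D, Em.
That gives 4 common triads.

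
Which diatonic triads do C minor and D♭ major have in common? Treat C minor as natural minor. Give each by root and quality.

Fm, A♭

Triads in C minor (natural minor): Cm (i), Ddim (ii°), E♭ (III), Fm (iv), Gm (v), A♭ (VI), B♭ (VII).
Triads in D♭ major: D♭ (I), E♭m (ii), Fm (iii), G♭ (IV), A♭ (V), B♭m (vi), Cdim (vii°).
Shared triads with their functions: Fm (iv in C minor, iii in D♭ major); A♭ (VI in C minor, V in D♭ major).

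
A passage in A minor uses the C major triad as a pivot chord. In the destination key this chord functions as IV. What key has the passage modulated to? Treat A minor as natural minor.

G major

The numeral IV denotes a major triad on scale degree 4. With C on degree 4, the tonic of the new key is G.
Degree 4 carries a major triad in major keys, so the destination is G major.
Check: the diatonic triads of G major are G (I), Am (ii), Bm (iii), C (IV), D (V), Em (vi), F#dim (vii°) — C major is indeed IV.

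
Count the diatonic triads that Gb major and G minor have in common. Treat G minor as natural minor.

0

Diatonic triads of Gb major: Gb (I), Abm (ii), Bbm (iii), Cb (IV), Db (V), Ebm (vi), Fdim (vii°).
Diatonic triads of G minor (natural minor): Gm (i), Adim (ii°), Bb (III), Cm (iv), Dm (v), Eb (VI), F (VII).
No triad has the same root and quality in both keys.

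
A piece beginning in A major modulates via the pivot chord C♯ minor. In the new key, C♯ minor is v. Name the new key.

The numeral v denotes a minor triad on scale degree 5. With C♯ on degree 5, the tonic of the new key is F♯.
Degree 5 carries a minor triad in natural-minor keys, so the destination is F♯ minor.
Check: the diatonic triads of F♯ minor (natural minor) are F♯m (i), G♯dim (ii°), A (III), Bm (iv), C♯m (v), D (VI), E (VII) — C♯ minor is indeed v.

F♯ minor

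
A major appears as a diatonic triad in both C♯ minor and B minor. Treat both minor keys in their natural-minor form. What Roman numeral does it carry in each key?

VI in C♯ minor; VII in B minor

The scale of C♯ minor (natural minor) is C♯ D♯ E F♯ G♯ A B; A is degree 6, and the triad built there (A-C♯-E) is major, so it is VI.
The scale of B minor (natural minor) is B C♯ D E F♯ G A; A is degree 7, and the triad built there (A-C♯-E) is major, so it is VII.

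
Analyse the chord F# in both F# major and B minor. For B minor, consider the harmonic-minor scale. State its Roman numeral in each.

The scale of F# major is F# G# A# B C# D# E#; F# is degree 1, and the triad built there (F#-A#-C#) is major, so it is I.
The scale of B minor (harmonic minor) is B C# D E F# G A#; F# is degree 5, and the triad built there (F#-A#-C#) is major, so it is V.

I in F# major; V in B minor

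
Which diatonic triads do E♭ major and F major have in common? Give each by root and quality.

Gm, B♭

Triads in E♭ major: E♭ (I), Fm (ii), Gm (iii), A♭ (IV), B♭ (V), Cm (vi), Ddim (vii°).
Triads in F major: F (I), Gm (ii), Am (iii), B♭ (IV), C (V), Dm (vi), Edim (vii°).
Shared triads with their functions: Gm (iii in E♭ major, ii in F major); B♭ (V in E♭ major, IV in F major).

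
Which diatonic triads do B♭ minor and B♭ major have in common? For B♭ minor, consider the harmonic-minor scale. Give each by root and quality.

Triads in B♭ minor (harmonic minor): B♭m (i), Cdim (ii°), D♭aug (III+), E♭m (iv), F (V), G♭ (VI), Adim (vii°).
Triads in B♭ major: B♭ (I), Cm (ii), Dm (iii), E♭ (IV), F (V), Gm (vi), Adim (vii°).
Shared triads with their functions: F (V in B♭ minor, V in B♭ major); Adim (vii° in B♭ minor, vii° in B♭ major).

F, Adim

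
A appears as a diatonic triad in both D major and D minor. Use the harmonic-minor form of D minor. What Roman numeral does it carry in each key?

V in D major; V in D minor

The scale of D major is D E F# G A B C#; A is degree 5, and the triad built there (A-C#-E) is major, so it is V.
The scale of D minor (harmonic minor) is D E F G A Bb C#; A is degree 5, and the triad built there (A-C#-E) is major, so it is V.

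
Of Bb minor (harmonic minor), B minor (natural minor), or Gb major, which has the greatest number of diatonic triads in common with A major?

B minor

Triads of A major: A (I), Bm (ii), C#m (iii), D (IV), E (V), F#m (vi), G#dim (vii°).
Bb minor (harmonic minor) shares 0: none.
B minor (natural minor) shares 4: A, Bm, D, F#m.
Gb major shares 0: none.
The most common triads (4) are shared with B minor.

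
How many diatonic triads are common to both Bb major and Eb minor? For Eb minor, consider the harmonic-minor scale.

Diatonic triads of Bb major: Bb major (I), C minor (ii), D minor (iii), Eb major (IV), F major (V), G minor (vi), A diminished (vii°).
Diatonic triads of Eb minor (harmonic minor): Eb minor (i), F diminished (ii°), Gb augmented (III+), Ab minor (iv), Bb major (V), Cb major (VI), D diminished (vii°).
Matching root and quality in both lists: Bb major.
That gives 1 common triad.

1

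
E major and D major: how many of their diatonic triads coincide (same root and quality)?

2

Diatonic triads of E major: E (I), F#m (ii), G#m (iii), A (IV), B (V), C#m (vi), D#dim (vii°).
Diatonic triads of D major: D (I), Em (ii), F#m (iii), G (IV), A (V), Bm (vi), C#dim (vii°).
Matching root and quality in both lists: F#m, A.
That gives 2 common triads.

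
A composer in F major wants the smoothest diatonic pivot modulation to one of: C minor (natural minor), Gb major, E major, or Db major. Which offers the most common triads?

Triads of F major: F major (I), G minor (ii), A minor (iii), Bb major (IV), C major (V), D minor (vi), E diminished (vii°).
C minor (natural minor) shares 2: Gm, Bb.
Gb major shares 0: none.
E major shares 0: none.
Db major shares 0: none.
The most common triads (2) are shared with C minor.

C minor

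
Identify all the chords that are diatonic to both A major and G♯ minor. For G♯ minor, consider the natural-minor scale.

C♯m, E

Triads in A major: A major (I), B minor (ii), C♯ minor (iii), D major (IV), E major (V), F♯ minor (vi), G♯ diminished (vii°).
Triads in G♯ minor (natural minor): G♯ minor (i), A♯ diminished (ii°), B major (III), C♯ minor (iv), D♯ minor (v), E major (VI), F♯ major (VII).
Shared triads with their functions: C♯ minor (iii in A major, iv in G♯ minor); E major (V in A major, VI in G♯ minor).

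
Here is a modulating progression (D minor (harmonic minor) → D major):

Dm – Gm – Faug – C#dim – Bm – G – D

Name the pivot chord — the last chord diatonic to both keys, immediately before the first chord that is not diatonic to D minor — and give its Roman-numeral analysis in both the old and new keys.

Chords diatonic to D minor: Dm, Edim, Faug, Gm, A, Bb, C#dim.
Reading the progression, the first chord not in that set is Bm, so the modulation leaves D minor there.
The chord immediately before Bm is C#dim, which is diatonic to both keys: vii° in D minor and vii° in D major.

C#dim — vii° in D minor, vii° in D major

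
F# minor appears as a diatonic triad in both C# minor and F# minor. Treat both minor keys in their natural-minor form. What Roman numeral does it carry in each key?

iv in C# minor; i in F# minor

The scale of C# minor (natural minor) is C# D# E F# G# A B; F# is degree 4, and the triad built there (F#-A-C#) is minor, so it is iv.
The scale of F# minor (natural minor) is F# G# A B C# D E; F# is degree 1, and the triad built there (F#-A-C#) is minor, so it is i.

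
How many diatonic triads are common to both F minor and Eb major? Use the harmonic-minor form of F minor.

Diatonic triads of F minor (harmonic minor): F minor (i), G diminished (ii°), Ab augmented (III+), Bb minor (iv), C major (V), Db major (VI), E diminished (vii°).
Diatonic triads of Eb major: Eb major (I), F minor (ii), G minor (iii), Ab major (IV), Bb major (V), C minor (vi), D diminished (vii°).
Matching root and quality in both lists: F minor.
That gives 1 common triad.

1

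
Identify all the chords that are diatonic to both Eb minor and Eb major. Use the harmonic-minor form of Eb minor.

Triads in Eb minor (harmonic minor): Eb minor (i), F diminished (ii°), Gb augmented (III+), Ab minor (iv), Bb major (V), Cb major (VI), D diminished (vii°).
Triads in Eb major: Eb major (I), F minor (ii), G minor (iii), Ab major (IV), Bb major (V), C minor (vi), D diminished (vii°).
Shared triads with their functions: Bb major (V in Eb minor, V in Eb major); D diminished (vii° in Eb minor, vii° in Eb major).

Bb, Ddim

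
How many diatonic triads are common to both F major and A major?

Diatonic triads of F major: F (I), Gm (ii), Am (iii), Bb (IV), C (V), Dm (vi), Edim (vii°).
Diatonic triads of A major: A (I), Bm (ii), C#m (iii), D (IV), E (V), F#m (vi), G#dim (vii°).
No triad has the same root and quality in both keys.

0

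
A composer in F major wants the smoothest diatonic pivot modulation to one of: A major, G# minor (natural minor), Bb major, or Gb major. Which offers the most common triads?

Bb major

Triads of F major: F (I), Gm (ii), Am (iii), Bb (IV), C (V), Dm (vi), Edim (vii°).
A major shares 0: none.
G# minor (natural minor) shares 0: none.
Bb major shares 4: F, Gm, Bb, Dm.
Gb major shares 0: none.
The most common triads (4) are shared with Bb major.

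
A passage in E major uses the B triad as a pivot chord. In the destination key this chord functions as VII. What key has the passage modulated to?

The numeral VII denotes a major triad on scale degree 7. With B on degree 7, the tonic of the new key is C#.
Degree 7 carries a major triad in natural-minor keys, so the destination is C# minor.
Check: the diatonic triads of C# minor (natural minor) are C#m (i), D#dim (ii°), E (III), F#m (iv), G#m (v), A (VI), B (VII) — B is indeed VII.

C# minor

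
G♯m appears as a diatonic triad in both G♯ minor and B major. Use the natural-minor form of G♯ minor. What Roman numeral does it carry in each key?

The scale of G♯ minor (natural minor) is G♯ A♯ B C♯ D♯ E F♯; G♯ is degree 1, and the triad built there (G♯-B-D♯) is minor, so it is i.
The scale of B major is B C♯ D♯ E F♯ G♯ A♯; G♯ is degree 6, and the triad built there (G♯-B-D♯) is minor, so it is vi.

i in G♯ minor; vi in B major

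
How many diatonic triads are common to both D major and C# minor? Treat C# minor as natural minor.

Diatonic triads of D major: D (I), Em (ii), F#m (iii), G (IV), A (V), Bm (vi), C#dim (vii°).
Diatonic triads of C# minor (natural minor): C#m (i), D#dim (ii°), E (III), F#m (iv), G#m (v), A (VI), B (VII).
Matching root and quality in both lists: F#m, A.
That gives 2 common triads.

2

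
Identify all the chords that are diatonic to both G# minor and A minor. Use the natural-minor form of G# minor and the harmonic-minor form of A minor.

Triads in G# minor (natural minor): G#m (i), A#dim (ii°), B (III), C#m (iv), D#m (v), E (VI), F# (VII).
Triads in A minor (harmonic minor): Am (i), Bdim (ii°), Caug (III+), Dm (iv), E (V), F (VI), G#dim (vii°).
Shared triads with their functions: E (VI in G# minor, V in A minor).

E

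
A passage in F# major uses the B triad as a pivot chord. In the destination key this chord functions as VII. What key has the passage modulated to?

The numeral VII denotes a major triad on scale degree 7. With B on degree 7, the tonic of the new key is C#.
Degree 7 carries a major triad in natural-minor keys, so the destination is C# minor.
Check: the diatonic triads of C# minor (natural minor) are C#m (i), D#dim (ii°), E (III), F#m (iv), G#m (v), A (VI), B (VII) — B is indeed VII.

C# minor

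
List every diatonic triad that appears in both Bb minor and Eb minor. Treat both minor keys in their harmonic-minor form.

Triads in Bb minor (harmonic minor): Bbm (i), Cdim (ii°), Dbaug (III+), Ebm (iv), F (V), Gb (VI), Adim (vii°).
Triads in Eb minor (harmonic minor): Ebm (i), Fdim (ii°), Gbaug (III+), Abm (iv), Bb (V), Cb (VI), Ddim (vii°).
Shared triads with their functions: Ebm (iv in Bb minor, i in Eb minor).

Ebm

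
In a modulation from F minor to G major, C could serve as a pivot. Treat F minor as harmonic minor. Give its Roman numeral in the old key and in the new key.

The scale of F minor (harmonic minor) is F G Ab Bb C Db E; C is degree 5, and the triad built there (C-E-G) is major, so it is V.
The scale of G major is G A B C D E F#; C is degree 4, and the triad built there (C-E-G) is major, so it is IV.

V in F minor; IV in G major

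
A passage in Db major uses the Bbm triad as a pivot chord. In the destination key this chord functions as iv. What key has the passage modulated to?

F minor

The numeral iv denotes a minor triad on scale degree 4. With Bb on degree 4, the tonic of the new key is F.
Degree 4 carries a minor triad in minor keys, so the destination is F minor.
Check: the diatonic triads of F minor (natural minor) are Fm (i), Gdim (ii°), Ab (III), Bbm (iv), Cm (v), Db (VI), Eb (VII) — Bbm is indeed iv.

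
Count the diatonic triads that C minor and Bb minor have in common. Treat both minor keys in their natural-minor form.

Diatonic triads of C minor (natural minor): Cm (i), Ddim (ii°), Eb (III), Fm (iv), Gm (v), Ab (VI), Bb (VII).
Diatonic triads of Bb minor (natural minor): Bbm (i), Cdim (ii°), Db (III), Ebm (iv), Fm (v), Gb (VI), Ab (VII).
Matching root and quality in both lists: Fm, Ab.
That gives 2 common triads.

2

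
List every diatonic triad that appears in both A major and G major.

Triads in A major: A (I), Bm (ii), C#m (iii), D (IV), E (V), F#m (vi), G#dim (vii°).
Triads in G major: G (I), Am (ii), Bm (iii), C (IV), D (V), Em (vi), F#dim (vii°).
Shared triads with their functions: Bm (ii in A major, iii in G major); D (IV in A major, V in G major).

Bm, D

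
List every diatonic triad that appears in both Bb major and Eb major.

Bb, Cm, Eb, Gm

Triads in Bb major: Bb major (I), C minor (ii), D minor (iii), Eb major (IV), F major (V), G minor (vi), A diminished (vii°).
Triads in Eb major: Eb major (I), F minor (ii), G minor (iii), Ab major (IV), Bb major (V), C minor (vi), D diminished (vii°).
Shared triads with their functions: Bb major (I in Bb major, V in Eb major); C minor (ii in Bb major, vi in Eb major); Eb major (IV in Bb major, I in Eb major); G minor (vi in Bb major, iii in Eb major).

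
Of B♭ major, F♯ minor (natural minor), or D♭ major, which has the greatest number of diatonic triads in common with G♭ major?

D♭ major

Triads of G♭ major: G♭ (I), A♭m (ii), B♭m (iii), C♭ (IV), D♭ (V), E♭m (vi), Fdim (vii°).
B♭ major shares 0: none.
F♯ minor (natural minor) shares 0: none.
D♭ major shares 4: G♭, B♭m, D♭, E♭m.
The most common triads (4) are shared with D♭ major.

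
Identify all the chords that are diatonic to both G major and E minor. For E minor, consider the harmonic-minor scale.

Am, C, Em, F♯dim

Triads in G major: G (I), Am (ii), Bm (iii), C (IV), D (V), Em (vi), F♯dim (vii°).
Triads in E minor (harmonic minor): Em (i), F♯dim (ii°), Gaug (III+), Am (iv), B (V), C (VI), D♯dim (vii°).
Shared triads with their functions: Am (ii in G major, iv in E minor); C (IV in G major, VI in E minor); Em (vi in G major, i in E minor); F♯dim (vii° in G major, ii° in E minor).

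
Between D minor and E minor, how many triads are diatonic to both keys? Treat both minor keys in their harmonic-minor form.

Diatonic triads of D minor (harmonic minor): D minor (i), E diminished (ii°), F augmented (III+), G minor (iv), A major (V), Bb major (VI), C# diminished (vii°).
Diatonic triads of E minor (harmonic minor): E minor (i), F# diminished (ii°), G augmented (III+), A minor (iv), B major (V), C major (VI), D# diminished (vii°).
No triad has the same root and quality in both keys.

0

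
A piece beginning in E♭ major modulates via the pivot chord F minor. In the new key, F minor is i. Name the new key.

The numeral i denotes a minor triad on scale degree 1. With F on degree 1, the tonic of the new key is F.
Degree 1 carries a minor triad in minor keys, so the destination is F minor.
Check: the diatonic triads of F minor (natural minor) are Fm (i), Gdim (ii°), A♭ (III), B♭m (iv), Cm (v), D♭ (VI), E♭ (VII) — F minor is indeed i.

F minor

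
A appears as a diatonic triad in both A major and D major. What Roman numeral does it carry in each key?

The scale of A major is A B C# D E F# G#; A is degree 1, and the triad built there (A-C#-E) is major, so it is I.
The scale of D major is D E F# G A B C#; A is degree 5, and the triad built there (A-C#-E) is major, so it is V.

I in A major; V in D major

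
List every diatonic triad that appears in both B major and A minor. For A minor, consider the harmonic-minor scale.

E

Triads in B major: B (I), C#m (ii), D#m (iii), E (IV), F# (V), G#m (vi), A#dim (vii°).
Triads in A minor (harmonic minor): Am (i), Bdim (ii°), Caug (III+), Dm (iv), E (V), F (VI), G#dim (vii°).
Shared triads with their functions: E (IV in B major, V in A minor).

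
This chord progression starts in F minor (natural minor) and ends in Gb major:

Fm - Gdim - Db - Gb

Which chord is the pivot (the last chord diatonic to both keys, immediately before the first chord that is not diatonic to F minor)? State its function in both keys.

Db — VI in F minor, V in Gb major

Chords diatonic to F minor: Fm, Gdim, Ab, Bbm, Cm, Db, Eb.
Reading the progression, the first chord not in that set is Gb, so the modulation leaves F minor there.
The chord immediately before Gb is Db, which is diatonic to both keys: VI in F minor and V in Gb major.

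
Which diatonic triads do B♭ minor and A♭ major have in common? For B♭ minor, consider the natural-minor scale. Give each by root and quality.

B♭m, D♭, Fm, A♭

Triads in B♭ minor (natural minor): B♭ minor (i), C diminished (ii°), D♭ major (III), E♭ minor (iv), F minor (v), G♭ major (VI), A♭ major (VII).
Triads in A♭ major: A♭ major (I), B♭ minor (ii), C minor (iii), D♭ major (IV), E♭ major (V), F minor (vi), G diminished (vii°).
Shared triads with their functions: B♭ minor (i in B♭ minor, ii in A♭ major); D♭ major (III in B♭ minor, IV in A♭ major); F minor (v in B♭ minor, vi in A♭ major); A♭ major (VII in B♭ minor, I in A♭ major).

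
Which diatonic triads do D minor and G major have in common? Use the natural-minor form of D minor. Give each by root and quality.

Am, C

Triads in D minor (natural minor): D minor (i), E diminished (ii°), F major (III), G minor (iv), A minor (v), Bb major (VI), C major (VII).
Triads in G major: G major (I), A minor (ii), B minor (iii), C major (IV), D major (V), E minor (vi), F# diminished (vii°).
Shared triads with their functions: A minor (v in D minor, ii in G major); C major (VII in D minor, IV in G major).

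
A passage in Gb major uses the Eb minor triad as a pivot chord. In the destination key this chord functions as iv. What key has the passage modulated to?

The numeral iv denotes a minor triad on scale degree 4. With Eb on degree 4, the tonic of the new key is Bb.
Degree 4 carries a minor triad in minor keys, so the destination is Bb minor.
Check: the diatonic triads of Bb minor (natural minor) are Bbm (i), Cdim (ii°), Db (III), Ebm (iv), Fm (v), Gb (VI), Ab (VII) — Eb minor is indeed iv.

Bb minor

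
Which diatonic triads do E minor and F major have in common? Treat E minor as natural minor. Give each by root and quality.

Am, C

Triads in E minor (natural minor): Em (i), F♯dim (ii°), G (III), Am (iv), Bm (v), C (VI), D (VII).
Triads in F major: F (I), Gm (ii), Am (iii), B♭ (IV), C (V), Dm (vi), Edim (vii°).
Shared triads with their functions: Am (iv in E minor, iii in F major); C (VI in E minor, V in F major).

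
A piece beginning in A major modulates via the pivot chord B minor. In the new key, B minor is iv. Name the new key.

F# minor

The numeral iv denotes a minor triad on scale degree 4. With B on degree 4, the tonic of the new key is F#.
Degree 4 carries a minor triad in minor keys, so the destination is F# minor.
Check: the diatonic triads of F# minor (natural minor) are F#m (i), G#dim (ii°), A (III), Bm (iv), C#m (v), D (VI), E (VII) — B minor is indeed iv.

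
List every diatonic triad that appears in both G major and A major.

Triads in G major: G major (I), A minor (ii), B minor (iii), C major (IV), D major (V), E minor (vi), F# diminished (vii°).
Triads in A major: A major (I), B minor (ii), C# minor (iii), D major (IV), E major (V), F# minor (vi), G# diminished (vii°).
Shared triads with their functions: B minor (iii in G major, ii in A major); D major (V in G major, IV in A major).

Bm, D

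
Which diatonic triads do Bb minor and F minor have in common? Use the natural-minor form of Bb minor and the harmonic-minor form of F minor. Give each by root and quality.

Bbm, Db, Fm

Triads in Bb minor (natural minor): Bb minor (i), C diminished (ii°), Db major (III), Eb minor (iv), F minor (v), Gb major (VI), Ab major (VII).
Triads in F minor (harmonic minor): F minor (i), G diminished (ii°), Ab augmented (III+), Bb minor (iv), C major (V), Db major (VI), E diminished (vii°).
Shared triads with their functions: Bb minor (i in Bb minor, iv in F minor); Db major (III in Bb minor, VI in F minor); F minor (v in Bb minor, i in F minor).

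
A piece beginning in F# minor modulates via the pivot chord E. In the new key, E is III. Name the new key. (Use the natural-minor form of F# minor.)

The numeral III denotes a major triad on scale degree 3. With E on degree 3, the tonic of the new key is C#.
Degree 3 carries a major triad in natural-minor keys, so the destination is C# minor.
Check: the diatonic triads of C# minor (natural minor) are C#m (i), D#dim (ii°), E (III), F#m (iv), G#m (v), A (VI), B (VII) — E is indeed III.

C# minor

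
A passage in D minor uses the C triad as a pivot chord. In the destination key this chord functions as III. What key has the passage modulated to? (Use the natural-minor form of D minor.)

The numeral III denotes a major triad on scale degree 3. With C on degree 3, the tonic of the new key is A.
Degree 3 carries a major triad in natural-minor keys, so the destination is A minor.
Check: the diatonic triads of A minor (natural minor) are Am (i), Bdim (ii°), C (III), Dm (iv), Em (v), F (VI), G (VII) — C is indeed III.

A minor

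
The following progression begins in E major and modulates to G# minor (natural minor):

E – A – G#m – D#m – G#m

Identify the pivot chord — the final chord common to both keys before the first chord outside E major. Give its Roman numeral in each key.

Chords diatonic to E major: E, F#m, G#m, A, B, C#m, D#dim.
Reading the progression, the first chord not in that set is D#m, so the modulation leaves E major there.
The chord immediately before D#m is G#m, which is diatonic to both keys: iii in E major and i in G# minor.

G#m — iii in E major, i in G# minor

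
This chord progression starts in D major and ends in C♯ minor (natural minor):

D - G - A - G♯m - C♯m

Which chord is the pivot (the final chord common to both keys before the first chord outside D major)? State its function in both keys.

A — V in D major, VI in C♯ minor

Chords diatonic to D major: D, Em, F♯m, G, A, Bm, C♯dim.
Reading the progression, the first chord not in that set is G♯m, so the modulation leaves D major there.
The chord immediately before G♯m is A, which is diatonic to both keys: V in D major and VI in C♯ minor.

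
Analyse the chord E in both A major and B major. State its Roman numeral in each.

The scale of A major is A B C# D E F# G#; E is degree 5, and the triad built there (E-G#-B) is major, so it is V.
The scale of B major is B C# D# E F# G# A#; E is degree 4, and the triad built there (E-G#-B) is major, so it is IV.

V in A major; IV in B major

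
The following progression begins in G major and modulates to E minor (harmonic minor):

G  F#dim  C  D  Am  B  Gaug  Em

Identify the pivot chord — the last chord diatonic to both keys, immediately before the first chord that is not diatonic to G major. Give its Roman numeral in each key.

Chords diatonic to G major: G, Am, Bm, C, D, Em, F#dim.
Reading the progression, the first chord not in that set is B, so the modulation leaves G major there.
The chord immediately before B is Am, which is diatonic to both keys: ii in G major and iv in E minor.

Am — ii in G major, iv in E minor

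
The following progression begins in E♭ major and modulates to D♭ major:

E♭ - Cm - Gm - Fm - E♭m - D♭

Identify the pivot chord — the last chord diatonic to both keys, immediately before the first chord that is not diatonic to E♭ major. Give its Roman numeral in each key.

Chords diatonic to E♭ major: E♭, Fm, Gm, A♭, B♭, Cm, Ddim.
Reading the progression, the first chord not in that set is E♭m, so the modulation leaves E♭ major there.
The chord immediately before E♭m is Fm, which is diatonic to both keys: ii in E♭ major and iii in D♭ major.

Fm — ii in E♭ major, iii in D♭ major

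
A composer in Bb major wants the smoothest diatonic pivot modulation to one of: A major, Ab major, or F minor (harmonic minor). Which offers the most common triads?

Ab major

Triads of Bb major: Bb major (I), C minor (ii), D minor (iii), Eb major (IV), F major (V), G minor (vi), A diminished (vii°).
A major shares 0: none.
Ab major shares 2: Cm, Eb.
F minor (harmonic minor) shares 0: none.
The most common triads (2) are shared with Ab major.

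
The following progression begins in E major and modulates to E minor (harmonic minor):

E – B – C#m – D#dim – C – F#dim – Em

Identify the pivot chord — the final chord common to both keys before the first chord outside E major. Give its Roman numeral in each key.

D#dim — vii° in E major, vii° in E minor

Chords diatonic to E major: E, F#m, G#m, A, B, C#m, D#dim.
Reading the progression, the first chord not in that set is C, so the modulation leaves E major there.
The chord immediately before C is D#dim, which is diatonic to both keys: vii° in E major and vii° in E minor.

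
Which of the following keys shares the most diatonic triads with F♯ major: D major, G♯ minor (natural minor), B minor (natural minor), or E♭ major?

Triads of F♯ major: F♯ major (I), G♯ minor (ii), A♯ minor (iii), B major (IV), C♯ major (V), D♯ minor (vi), E♯ diminished (vii°).
D major shares 0: none.
G♯ minor (natural minor) shares 4: F♯, G♯m, B, D♯m.
B minor (natural minor) shares 0: none.
E♭ major shares 0: none.
The most common triads (4) are shared with G♯ minor.

G♯ minor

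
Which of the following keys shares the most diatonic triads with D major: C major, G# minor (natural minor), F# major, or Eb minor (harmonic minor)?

C major

Triads of D major: D (I), Em (ii), F#m (iii), G (IV), A (V), Bm (vi), C#dim (vii°).
C major shares 2: Em, G.
G# minor (natural minor) shares 0: none.
F# major shares 0: none.
Eb minor (harmonic minor) shares 0: none.
The most common triads (2) are shared with C major.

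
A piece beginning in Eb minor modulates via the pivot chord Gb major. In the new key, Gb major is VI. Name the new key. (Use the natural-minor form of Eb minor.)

Bb minor

The numeral VI denotes a major triad on scale degree 6. With Gb on degree 6, the tonic of the new key is Bb.
Degree 6 carries a major triad in minor keys, so the destination is Bb minor.
Check: the diatonic triads of Bb minor (natural minor) are Bbm (i), Cdim (ii°), Db (III), Ebm (iv), Fm (v), Gb (VI), Ab (VII) — Gb major is indeed VI.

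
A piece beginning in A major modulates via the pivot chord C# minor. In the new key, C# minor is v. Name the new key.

F# minor

The numeral v denotes a minor triad on scale degree 5. With C# on degree 5, the tonic of the new key is F#.
Degree 5 carries a minor triad in natural-minor keys, so the destination is F# minor.
Check: the diatonic triads of F# minor (natural minor) are F#m (i), G#dim (ii°), A (III), Bm (iv), C#m (v), D (VI), E (VII) — C# minor is indeed v.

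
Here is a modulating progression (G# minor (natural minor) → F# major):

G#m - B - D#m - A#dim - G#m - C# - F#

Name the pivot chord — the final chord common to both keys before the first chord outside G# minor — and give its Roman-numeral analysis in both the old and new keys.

G#m — i in G# minor, ii in F# major

Chords diatonic to G# minor: G#m, A#dim, B, C#m, D#m, E, F#.
Reading the progression, the first chord not in that set is C#, so the modulation leaves G# minor there.
The chord immediately before C# is G#m, which is diatonic to both keys: i in G# minor and ii in F# major.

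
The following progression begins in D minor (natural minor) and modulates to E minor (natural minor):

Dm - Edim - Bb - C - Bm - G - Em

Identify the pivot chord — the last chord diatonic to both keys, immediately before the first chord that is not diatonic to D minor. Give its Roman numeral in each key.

Chords diatonic to D minor: Dm, Edim, F, Gm, Am, Bb, C.
Reading the progression, the first chord not in that set is Bm, so the modulation leaves D minor there.
The chord immediately before Bm is C, which is diatonic to both keys: VII in D minor and VI in E minor.

C — VII in D minor, VI in E minor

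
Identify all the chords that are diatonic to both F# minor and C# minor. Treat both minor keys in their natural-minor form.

F#m, A, C#m, E

Triads in F# minor (natural minor): F#m (i), G#dim (ii°), A (III), Bm (iv), C#m (v), D (VI), E (VII).
Triads in C# minor (natural minor): C#m (i), D#dim (ii°), E (III), F#m (iv), G#m (v), A (VI), B (VII).
Shared triads with their functions: F#m (i in F# minor, iv in C# minor); A (III in F# minor, VI in C# minor); C#m (v in F# minor, i in C# minor); E (VII in F# minor, III in C# minor).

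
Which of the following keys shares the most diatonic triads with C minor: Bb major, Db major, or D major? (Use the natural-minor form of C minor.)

Triads of C minor (natural minor): C minor (i), D diminished (ii°), Eb major (III), F minor (iv), G minor (v), Ab major (VI), Bb major (VII).
Bb major shares 4: Cm, Eb, Gm, Bb.
Db major shares 2: Fm, Ab.
D major shares 0: none.
The most common triads (4) are shared with Bb major.

Bb major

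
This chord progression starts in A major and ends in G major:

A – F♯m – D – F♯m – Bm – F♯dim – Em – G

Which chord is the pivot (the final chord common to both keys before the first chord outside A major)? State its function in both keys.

Chords diatonic to A major: A, Bm, C♯m, D, E, F♯m, G♯dim.
Reading the progression, the first chord not in that set is F♯dim, so the modulation leaves A major there.
The chord immediately before F♯dim is Bm, which is diatonic to both keys: ii in A major and iii in G major.

Bm — ii in A major, iii in G major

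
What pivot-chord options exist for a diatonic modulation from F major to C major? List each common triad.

Triads in F major: F (I), Gm (ii), Am (iii), Bb (IV), C (V), Dm (vi), Edim (vii°).
Triads in C major: C (I), Dm (ii), Em (iii), F (IV), G (V), Am (vi), Bdim (vii°).
Shared triads with their functions: F (I in F major, IV in C major); Am (iii in F major, vi in C major); C (V in F major, I in C major); Dm (vi in F major, ii in C major).

F, Am, C, Dm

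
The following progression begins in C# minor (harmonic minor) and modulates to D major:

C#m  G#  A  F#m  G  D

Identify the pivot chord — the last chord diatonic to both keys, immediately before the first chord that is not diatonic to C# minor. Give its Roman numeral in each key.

F#m — iv in C# minor, iii in D major

Chords diatonic to C# minor: C#m, D#dim, Eaug, F#m, G#, A, B#dim.
Reading the progression, the first chord not in that set is G, so the modulation leaves C# minor there.
The chord immediately before G is F#m, which is diatonic to both keys: iv in C# minor and iii in D major.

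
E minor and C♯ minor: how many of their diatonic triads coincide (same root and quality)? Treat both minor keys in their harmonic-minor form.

1

Diatonic triads of E minor (harmonic minor): Em (i), F♯dim (ii°), Gaug (III+), Am (iv), B (V), C (VI), D♯dim (vii°).
Diatonic triads of C♯ minor (harmonic minor): C♯m (i), D♯dim (ii°), Eaug (III+), F♯m (iv), G♯ (V), A (VI), B♯dim (vii°).
Matching root and quality in both lists: D♯dim.
That gives 1 common triad.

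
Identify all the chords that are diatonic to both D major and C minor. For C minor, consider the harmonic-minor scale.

G

Triads in D major: D (I), Em (ii), F#m (iii), G (IV), A (V), Bm (vi), C#dim (vii°).
Triads in C minor (harmonic minor): Cm (i), Ddim (ii°), Ebaug (III+), Fm (iv), G (V), Ab (VI), Bdim (vii°).
Shared triads with their functions: G (IV in D major, V in C minor).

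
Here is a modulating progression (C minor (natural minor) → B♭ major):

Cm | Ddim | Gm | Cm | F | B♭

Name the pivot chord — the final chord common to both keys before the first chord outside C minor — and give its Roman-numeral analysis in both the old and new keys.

Cm — i in C minor, ii in B♭ major

Chords diatonic to C minor: Cm, Ddim, E♭, Fm, Gm, A♭, B♭.
Reading the progression, the first chord not in that set is F, so the modulation leaves C minor there.
The chord immediately before F is Cm, which is diatonic to both keys: i in C minor and ii in B♭ major.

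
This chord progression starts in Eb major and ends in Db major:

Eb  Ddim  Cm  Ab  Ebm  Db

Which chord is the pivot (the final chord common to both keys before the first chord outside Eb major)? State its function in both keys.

Ab — IV in Eb major, V in Db major

Chords diatonic to Eb major: Eb, Fm, Gm, Ab, Bb, Cm, Ddim.
Reading the progression, the first chord not in that set is Ebm, so the modulation leaves Eb major there.
The chord immediately before Ebm is Ab, which is diatonic to both keys: IV in Eb major and V in Db major.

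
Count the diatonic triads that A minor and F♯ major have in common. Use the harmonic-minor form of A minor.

0

Diatonic triads of A minor (harmonic minor): Am (i), Bdim (ii°), Caug (III+), Dm (iv), E (V), F (VI), G♯dim (vii°).
Diatonic triads of F♯ major: F♯ (I), G♯m (ii), A♯m (iii), B (IV), C♯ (V), D♯m (vi), E♯dim (vii°).
No triad has the same root and quality in both keys.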